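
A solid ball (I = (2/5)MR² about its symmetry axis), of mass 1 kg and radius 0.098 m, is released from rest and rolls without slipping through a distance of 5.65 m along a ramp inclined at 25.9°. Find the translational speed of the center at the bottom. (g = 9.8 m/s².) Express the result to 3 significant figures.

Here I = (2/5)MR², so the shape factor k = I/(MR²) = 0.4.
Rolling without slipping gives ω = v/R, so the total kinetic energy is ½Mv² + ½Iω² = ½(1+k)Mv² = (7/10)Mv².
The vertical drop is h = L sinθ = 5.65 × sin25.9° = 2.468 m.
Setting Mgh = (7/10)Mv² gives v = √(2gh/(1+k)) = √(2·9.8·2.468/1.4) ≈ 5.88 m/s.

v ≈ 5.88 m/s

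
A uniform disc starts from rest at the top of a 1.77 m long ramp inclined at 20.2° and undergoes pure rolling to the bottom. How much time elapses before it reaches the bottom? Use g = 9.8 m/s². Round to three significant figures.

t ≈ 1.25 s

For this body I = (1/2)MR², i.e. k = I/(MR²) = 0.5.
Along the incline Mg sinθ − f = Ma, and torque about the center fR = Iα = kMR²(a/R) gives f = kMa.
Hence a = g sinθ/(1+k) = 9.8×sin20.2°/1.5 = 2.256 m/s².
With constant a from rest, t = √(2L/a) = √(2·1.77/2.256) ≈ 1.25 s.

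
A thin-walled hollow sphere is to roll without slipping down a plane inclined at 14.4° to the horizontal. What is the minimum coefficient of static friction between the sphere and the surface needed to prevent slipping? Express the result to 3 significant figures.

μ_min ≈ 0.103

For this body I = (2/3)MR², i.e. k = I/(MR²) = 2/3.
Translational: Mg sinθ − f = Ma. Rotational about the CM: fR = Iα = kMRa, so f = kMa.
These give a = g sinθ/(1+k) and the required friction f = kMg sinθ/(1+k).
With N = Mg cosθ, the no-slip condition f ≤ μN gives μ_min = f/N = k tanθ/(1+k).
μ_min = (2/3) × tan14.4° / 1.667 ≈ 0.103.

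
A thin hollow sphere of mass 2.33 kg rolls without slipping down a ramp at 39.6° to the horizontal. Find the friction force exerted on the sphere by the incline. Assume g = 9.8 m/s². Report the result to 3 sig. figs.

f ≈ 5.82 N

The moment of inertia is (2/3)MR², giving k ≡ I/(MR²) = 2/3.
Newton's second law down the slope: Mg sinθ − f = Ma. The torque equation fR = Iα (with α = a/R) gives f = kMa.
Combining, a = g sinθ/(1+k) and f = kMa = kMg sinθ/(1+k).
f = (2/3) × 2.33 × 9.8 × sin39.6° / 1.667 ≈ 5.82 N.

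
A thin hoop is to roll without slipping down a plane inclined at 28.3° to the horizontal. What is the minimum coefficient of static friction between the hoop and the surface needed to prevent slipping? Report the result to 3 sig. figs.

μ_min ≈ 0.269

With I = MR², the ratio k = I/(MR²) is 1.
Newton's second law down the slope: Mg sinθ − f = Ma. The torque equation fR = Iα (with α = a/R) gives f = kMa.
These give a = g sinθ/(1+k) and the required friction f = kMg sinθ/(1+k).
The normal force is N = Mg cosθ, so μ_min = f/N = k tanθ/(1+k).
μ_min = 1 × tan28.3° / 2 ≈ 0.269.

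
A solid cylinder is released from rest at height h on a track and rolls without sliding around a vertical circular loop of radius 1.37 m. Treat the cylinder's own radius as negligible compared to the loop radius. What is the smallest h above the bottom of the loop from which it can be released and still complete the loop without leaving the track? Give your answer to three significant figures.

h_min ≈ 3.77 m

With I = (1/2)MR², the ratio k = I/(MR²) is 0.5.
At the top, contact is just lost when gravity alone supplies the centripetal force: Mg = Mv_top²/r, i.e. v_top² = gr.
With ω = v/R, the kinetic energy at speed v is ½(1+k)Mv² = (3/4)Mv².
Energy conservation from release (height h) to the top (height 2r): Mgh = Mg(2r) + (3/4)M·gr.
Thus h_min = 2r + (1+k)r/2 = r(2 + 1.5/2) = 1.37 × 2.75 ≈ 3.77 m.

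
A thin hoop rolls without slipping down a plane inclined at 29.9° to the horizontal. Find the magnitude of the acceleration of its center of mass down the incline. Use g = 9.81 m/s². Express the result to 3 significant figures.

a ≈ 2.45 m/s²

Here I = MR², so the shape factor k = I/(MR²) = 1.
Translational: Mg sinθ − f = Ma. Rotational about the CM: fR = Iα = kMRa, so f = kMa.
Eliminating f: Mg sinθ = (1+k)Ma, so a = g sinθ/(1+k) = 9.81 × sin29.9° / 2 ≈ 2.45 m/s².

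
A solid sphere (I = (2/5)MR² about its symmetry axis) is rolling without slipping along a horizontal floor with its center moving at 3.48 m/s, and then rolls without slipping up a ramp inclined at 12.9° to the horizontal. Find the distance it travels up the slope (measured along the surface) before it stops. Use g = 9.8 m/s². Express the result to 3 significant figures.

d ≈ 3.87 m

For this body I = (2/5)MR², i.e. k = I/(MR²) = 0.4.
Pure rolling means v = ωR; then KE = ½Mv² + ½I(v/R)² = ½(1+k)Mv² = (7/10)Mv².
Setting this equal to Mgh gives the vertical rise h = (1+k)v₀²/(2g) = 1.4×3.48²/(2×9.8) = 0.865 m.
The distance along the slope is d = h/sinθ = 0.865/sin12.9° ≈ 3.87 m.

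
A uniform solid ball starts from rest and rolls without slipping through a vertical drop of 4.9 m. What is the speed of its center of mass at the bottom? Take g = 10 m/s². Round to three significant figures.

With I = (2/5)MR², the ratio k = I/(MR²) is 0.4.
Pure rolling means v = ωR; then KE = ½Mv² + ½I(v/R)² = ½(1+k)Mv² = (7/10)Mv².
Setting Mgh = (7/10)Mv² gives v = √(2gh/(1+k)) = √(2·10·4.9/1.4) ≈ 8.37 m/s.

v ≈ 8.37 m/s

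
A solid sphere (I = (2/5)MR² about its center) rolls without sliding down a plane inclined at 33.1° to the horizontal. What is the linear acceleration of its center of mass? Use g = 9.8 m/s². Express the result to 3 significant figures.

a ≈ 3.82 m/s²

The moment of inertia is (2/5)MR², giving k ≡ I/(MR²) = 0.4.
Newton's second law down the slope: Mg sinθ − f = Ma. The torque equation fR = Iα (with α = a/R) gives f = kMa.
Eliminating f: Mg sinθ = (1+k)Ma, so a = g sinθ/(1+k) = 9.8 × sin33.1° / 1.4 ≈ 3.82 m/s².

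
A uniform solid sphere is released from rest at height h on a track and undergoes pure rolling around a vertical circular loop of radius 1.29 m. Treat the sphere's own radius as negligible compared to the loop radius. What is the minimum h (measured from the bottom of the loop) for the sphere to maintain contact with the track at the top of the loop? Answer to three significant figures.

For this body I = (2/5)MR², i.e. k = I/(MR²) = 0.4.
At the top, contact is just lost when gravity alone supplies the centripetal force: Mg = Mv_top²/r, i.e. v_top² = gr.
With ω = v/R, the kinetic energy at speed v is ½(1+k)Mv² = (7/10)Mv².
Energy conservation from release (height h) to the top (height 2r): Mgh = Mg(2r) + (7/10)M·gr.
Thus h_min = 2r + (1+k)r/2 = r(2 + 1.4/2) = 1.29 × 2.7 ≈ 3.48 m.

h_min ≈ 3.48 m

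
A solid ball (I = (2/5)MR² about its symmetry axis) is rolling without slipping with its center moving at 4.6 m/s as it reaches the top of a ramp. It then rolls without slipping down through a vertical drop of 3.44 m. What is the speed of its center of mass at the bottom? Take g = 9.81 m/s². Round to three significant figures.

The moment of inertia is (2/5)MR², giving k ≡ I/(MR²) = 0.4.
Pure rolling means v = ωR; then KE = ½Mv² + ½I(v/R)² = ½(1+k)Mv² = (7/10)Mv².
Energy conservation: (7/10)Mv₀² + Mgh = (7/10)Mv², so v² = v₀² + 2gh/(1+k).
v = √(4.6² + 2×9.81×3.44/1.4) = √69.37 ≈ 8.33 m/s.

v ≈ 8.33 m/s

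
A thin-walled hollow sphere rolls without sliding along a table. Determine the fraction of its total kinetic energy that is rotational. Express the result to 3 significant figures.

fraction ≈ 0.400

Here I = (2/3)MR², so the shape factor k = I/(MR²) = 2/3.
With ω = v/R, KE_trans = ½Mv² and KE_rot = ½Iω² = ½kMv², so KE_total = ½(1+k)Mv².
The rotational fraction is therefore k/(1+k) = (2/3)/1.667 ≈ 0.400.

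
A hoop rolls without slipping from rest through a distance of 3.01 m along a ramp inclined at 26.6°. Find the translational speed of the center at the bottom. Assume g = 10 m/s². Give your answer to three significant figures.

With I = MR², the ratio k = I/(MR²) is 1.
Since it rolls without slipping, ω = v/R and KE = ½Mv² + ½Iω² = ½(1+k)Mv² = Mv².
The vertical drop is h = L sinθ = 3.01 × sin26.6° = 1.348 m.
Energy conservation: Mgh = Mv², so v = √(2gh/(1+k)) = √(2 × 10 × 1.348 / 2) ≈ 3.67 m/s.

v ≈ 3.67 m/s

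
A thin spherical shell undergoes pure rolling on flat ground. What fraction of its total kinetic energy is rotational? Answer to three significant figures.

fraction ≈ 0.400

The moment of inertia is (2/3)MR², giving k ≡ I/(MR²) = 2/3.
Since ω = v/R, the translational part is ½Mv² and the rotational part is ½I(v/R)² = ½kMv²; the total is ½(1+k)Mv².
The rotational fraction is therefore k/(1+k) = (2/3)/1.667 ≈ 0.400.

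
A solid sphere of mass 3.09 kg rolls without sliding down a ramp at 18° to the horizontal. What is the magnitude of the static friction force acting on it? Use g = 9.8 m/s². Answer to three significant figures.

Here I = (2/5)MR², so the shape factor k = I/(MR²) = 0.4.
Translational: Mg sinθ − f = Ma. Rotational about the CM: fR = Iα = kMRa, so f = kMa.
Combining, a = g sinθ/(1+k) and f = kMa = kMg sinθ/(1+k).
f = 0.4 × 3.09 × 9.8 × sin18° / 1.4 ≈ 2.67 N.

f ≈ 2.67 N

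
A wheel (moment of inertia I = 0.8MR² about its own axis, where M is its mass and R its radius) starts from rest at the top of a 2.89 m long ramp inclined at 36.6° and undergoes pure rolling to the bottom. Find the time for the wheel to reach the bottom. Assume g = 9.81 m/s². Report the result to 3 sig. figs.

t ≈ 1.33 s

With I = 0.8MR², the ratio k = I/(MR²) is 0.8.
Newton's second law down the slope: Mg sinθ − f = Ma. The torque equation fR = Iα (with α = a/R) gives f = kMa.
Hence a = g sinθ/(1+k) = 9.81×sin36.6°/1.8 = 3.249 m/s².
Starting from rest, L = ½at², so t = √(2L/a) = √(2×2.89/3.249) ≈ 1.33 s.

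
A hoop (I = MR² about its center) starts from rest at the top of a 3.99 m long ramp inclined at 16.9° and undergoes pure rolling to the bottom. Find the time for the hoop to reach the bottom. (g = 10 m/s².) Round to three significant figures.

For this body I = MR², i.e. k = I/(MR²) = 1.
Along the incline Mg sinθ − f = Ma, and torque about the center fR = Iα = kMR²(a/R) gives f = kMa.
Hence a = g sinθ/(1+k) = 10×sin16.9°/2 = 1.454 m/s².
With constant a from rest, t = √(2L/a) = √(2·3.99/1.454) ≈ 2.34 s.

t ≈ 2.34 s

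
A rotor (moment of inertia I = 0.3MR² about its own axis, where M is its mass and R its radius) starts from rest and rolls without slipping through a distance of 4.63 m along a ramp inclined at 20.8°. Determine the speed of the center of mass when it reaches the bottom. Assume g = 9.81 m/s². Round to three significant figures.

For this body I = 0.3MR², i.e. k = I/(MR²) = 0.3.
Since it rolls without slipping, ω = v/R and KE = ½Mv² + ½Iω² = ½(1+k)Mv² = (13/20)Mv².
The vertical drop is h = L sinθ = 4.63 × sin20.8° = 1.644 m.
Energy conservation: Mgh = (13/20)Mv², so v = √(2gh/(1+k)) = √(2 × 9.81 × 1.644 / 1.3) ≈ 4.98 m/s.

v ≈ 4.98 m/s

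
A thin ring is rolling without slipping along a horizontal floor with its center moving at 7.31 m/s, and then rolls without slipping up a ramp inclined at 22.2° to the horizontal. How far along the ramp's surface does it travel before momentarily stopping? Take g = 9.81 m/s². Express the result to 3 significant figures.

d ≈ 14.4 m

With I = MR², the ratio k = I/(MR²) is 1.
Pure rolling means v = ωR; then KE = ½Mv² + ½I(v/R)² = ½(1+k)Mv² = Mv².
Setting this equal to Mgh gives the vertical rise h = (1+k)v₀²/(2g) = 2×7.31²/(2×9.81) = 5.447 m.
Along the incline, d = h/sinθ = 5.447/sin22.2° ≈ 14.4 m.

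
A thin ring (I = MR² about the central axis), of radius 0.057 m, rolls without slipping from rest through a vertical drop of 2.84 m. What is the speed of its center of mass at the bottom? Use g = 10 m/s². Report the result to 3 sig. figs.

The moment of inertia is MR², giving k ≡ I/(MR²) = 1.
Rolling without slipping gives ω = v/R, so the total kinetic energy is ½Mv² + ½Iω² = ½(1+k)Mv² = Mv².
Energy conservation: Mgh = Mv², so v = √(2gh/(1+k)) = √(2 × 10 × 2.84 / 2) ≈ 5.33 m/s.

v ≈ 5.33 m/s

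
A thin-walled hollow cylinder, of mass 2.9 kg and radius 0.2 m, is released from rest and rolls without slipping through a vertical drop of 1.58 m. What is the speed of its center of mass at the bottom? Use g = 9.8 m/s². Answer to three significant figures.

v ≈ 3.93 m/s

Here I = MR², so the shape factor k = I/(MR²) = 1.
The rolling condition ω = v/R makes the rotational term ½I(v/R)² = ½kMv², so KE_total = ½(1+k)Mv² = Mv².
Setting Mgh = Mv² gives v = √(2gh/(1+k)) = √(2·9.8·1.58/2) ≈ 3.93 m/s.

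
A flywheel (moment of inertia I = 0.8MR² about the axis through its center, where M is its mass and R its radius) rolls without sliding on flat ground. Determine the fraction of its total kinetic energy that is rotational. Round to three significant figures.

fraction ≈ 0.444

With I = 0.8MR², the ratio k = I/(MR²) is 0.8.
Since ω = v/R, the translational part is ½Mv² and the rotational part is ½I(v/R)² = ½kMv²; the total is ½(1+k)Mv².
The rotational fraction is therefore k/(1+k) = 0.8/1.8 ≈ 0.444.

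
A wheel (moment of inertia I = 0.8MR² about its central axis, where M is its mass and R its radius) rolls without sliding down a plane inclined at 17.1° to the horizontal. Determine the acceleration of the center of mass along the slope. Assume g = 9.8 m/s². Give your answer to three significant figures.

The moment of inertia is 0.8MR², giving k ≡ I/(MR²) = 0.8.
Along the incline Mg sinθ − f = Ma, and torque about the center fR = Iα = kMR²(a/R) gives f = kMa.
Eliminating f: Mg sinθ = (1+k)Ma, so a = g sinθ/(1+k) = 9.8 × sin17.1° / 1.8 ≈ 1.60 m/s².

a ≈ 1.60 m/s²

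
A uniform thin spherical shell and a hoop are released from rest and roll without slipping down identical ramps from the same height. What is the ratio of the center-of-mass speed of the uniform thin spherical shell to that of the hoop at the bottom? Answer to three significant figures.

v_ratio ≈ 1.10

Each satisfies Mgh = ½(1+k)Mv² with k = I/(MR²), so v ∝ 1/√(1+k).
For the uniform thin spherical shell k = 2/3; for the hoop k = 1.
v₁/v₂ = √((1+k₂)/(1+k₁)) = √(2/1.667) ≈ 1.10.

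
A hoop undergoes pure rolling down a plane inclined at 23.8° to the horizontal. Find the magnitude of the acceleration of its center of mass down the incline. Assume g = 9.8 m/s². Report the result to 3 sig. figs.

With I = MR², the ratio k = I/(MR²) is 1.
Translational: Mg sinθ − f = Ma. Rotational about the CM: fR = Iα = kMRa, so f = kMa.
Eliminating f: Mg sinθ = (1+k)Ma, so a = g sinθ/(1+k) = 9.8 × sin23.8° / 2 ≈ 1.98 m/s².

a ≈ 1.98 m/s²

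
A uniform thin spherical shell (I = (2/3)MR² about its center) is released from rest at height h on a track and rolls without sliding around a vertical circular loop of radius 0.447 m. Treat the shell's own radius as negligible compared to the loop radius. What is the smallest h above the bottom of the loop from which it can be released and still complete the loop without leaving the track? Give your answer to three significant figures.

h_min ≈ 1.27 m

For this body I = (2/3)MR², i.e. k = I/(MR²) = 2/3.
At the top, contact is just lost when gravity alone supplies the centripetal force: Mg = Mv_top²/r, i.e. v_top² = gr.
With ω = v/R, the kinetic energy at speed v is ½(1+k)Mv² = (5/6)Mv².
Energy conservation from release (height h) to the top (height 2r): Mgh = Mg(2r) + (5/6)M·gr.
Thus h_min = 2r + (1+k)r/2 = r(2 + 1.667/2) = 0.447 × 2.833 ≈ 1.27 m.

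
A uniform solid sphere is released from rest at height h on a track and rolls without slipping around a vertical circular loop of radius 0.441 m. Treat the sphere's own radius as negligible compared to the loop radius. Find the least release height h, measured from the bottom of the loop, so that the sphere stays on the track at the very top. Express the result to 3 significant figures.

h_min ≈ 1.19 m

Here I = (2/5)MR², so the shape factor k = I/(MR²) = 0.4.
At the top, contact is just lost when gravity alone supplies the centripetal force: Mg = Mv_top²/r, i.e. v_top² = gr.
With ω = v/R, the kinetic energy at speed v is ½(1+k)Mv² = (7/10)Mv².
Energy conservation from release (height h) to the top (height 2r): Mgh = Mg(2r) + (7/10)M·gr.
Thus h_min = 2r + (1+k)r/2 = r(2 + 1.4/2) = 0.441 × 2.7 ≈ 1.19 m.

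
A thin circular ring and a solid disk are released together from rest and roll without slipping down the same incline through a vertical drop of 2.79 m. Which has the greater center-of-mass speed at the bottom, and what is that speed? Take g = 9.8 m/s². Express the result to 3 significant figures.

For rolling without slipping, Mgh = ½(1+k)Mv² where k = I/(MR²), so v = √(2gh/(1+k)).
Thin circular ring: k = 1, giving v = √(2×9.8×2.79/2) = 5.229 m/s.
Solid disk: k = 0.5, giving v = √(2×9.8×2.79/1.5) = 6.038 m/s.
The smaller k wins: the solid disk, at ≈ 6.04 m/s.

the solid disk, at v ≈ 6.04 m/s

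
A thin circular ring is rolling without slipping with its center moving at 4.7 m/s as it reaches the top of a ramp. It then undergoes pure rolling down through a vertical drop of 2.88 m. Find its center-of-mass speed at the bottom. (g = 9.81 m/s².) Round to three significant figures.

v ≈ 7.10 m/s

Here I = MR², so the shape factor k = I/(MR²) = 1.
Rolling without slipping gives ω = v/R, so the total kinetic energy is ½Mv² + ½Iω² = ½(1+k)Mv² = Mv².
Conserving energy between top and bottom: Mv² = Mv₀² + Mgh, hence v² = v₀² + 2gh/(1+k).
v = √(4.7² + 2×9.81×2.88/2) = √50.34 ≈ 7.10 m/s.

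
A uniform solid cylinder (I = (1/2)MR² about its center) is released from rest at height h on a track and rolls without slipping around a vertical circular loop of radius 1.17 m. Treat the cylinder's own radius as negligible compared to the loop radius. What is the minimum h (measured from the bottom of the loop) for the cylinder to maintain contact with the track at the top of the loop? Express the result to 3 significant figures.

The moment of inertia is (1/2)MR², giving k ≡ I/(MR²) = 0.5.
At the top of the loop, the minimum-contact condition is Mg = Mv_top²/r, so v_top² = gr.
With ω = v/R, the kinetic energy at speed v is ½(1+k)Mv² = (3/4)Mv².
Energy conservation from release (height h) to the top (height 2r): Mgh = Mg(2r) + (3/4)M·gr.
Thus h_min = 2r + (1+k)r/2 = r(2 + 1.5/2) = 1.17 × 2.75 ≈ 3.22 m.

h_min ≈ 3.22 m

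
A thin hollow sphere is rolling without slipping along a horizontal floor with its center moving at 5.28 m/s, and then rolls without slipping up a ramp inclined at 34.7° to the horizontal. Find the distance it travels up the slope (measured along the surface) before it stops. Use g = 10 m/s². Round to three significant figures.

For this body I = (2/3)MR², i.e. k = I/(MR²) = 2/3.
The rolling condition ω = v/R makes the rotational term ½I(v/R)² = ½kMv², so KE_total = ½(1+k)Mv² = (5/6)Mv².
Setting this equal to Mgh gives the vertical rise h = (1+k)v₀²/(2g) = 1.667×5.28²/(2×10) = 2.323 m.
The distance along the slope is d = h/sinθ = 2.323/sin34.7° ≈ 4.08 m.

d ≈ 4.08 m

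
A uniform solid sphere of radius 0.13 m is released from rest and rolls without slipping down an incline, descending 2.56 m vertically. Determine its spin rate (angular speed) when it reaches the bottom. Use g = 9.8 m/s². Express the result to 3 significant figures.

With I = (2/5)MR², the ratio k = I/(MR²) is 0.4.
The rolling condition ω = v/R makes the rotational term ½I(v/R)² = ½kMv², so KE_total = ½(1+k)Mv² = (7/10)Mv².
Energy conservation Mgh = ½(1+k)Mv² gives v = √(2gh/(1+k)) = √(2 × 9.8 × 2.56 / 1.4) = 5.987 m/s.
The angular speed follows from ω = v/R = 5.987/0.13 ≈ 46.1 rad/s.

ω ≈ 46.1 rad/s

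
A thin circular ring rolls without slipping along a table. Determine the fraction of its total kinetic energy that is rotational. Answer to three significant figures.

fraction ≈ 0.500

For this body I = MR², i.e. k = I/(MR²) = 1.
With ω = v/R, KE_trans = ½Mv² and KE_rot = ½Iω² = ½kMv², so KE_total = ½(1+k)Mv².
The rotational fraction is therefore k/(1+k) = 1/2 ≈ 0.500.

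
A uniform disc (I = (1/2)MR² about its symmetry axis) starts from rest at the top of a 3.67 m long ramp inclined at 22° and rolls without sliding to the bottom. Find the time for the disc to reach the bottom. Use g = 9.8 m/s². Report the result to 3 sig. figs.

With I = (1/2)MR², the ratio k = I/(MR²) is 0.5.
Translational: Mg sinθ − f = Ma. Rotational about the CM: fR = Iα = kMRa, so f = kMa.
Hence a = g sinθ/(1+k) = 9.8×sin22°/1.5 = 2.447 m/s².
With constant a from rest, t = √(2L/a) = √(2·3.67/2.447) ≈ 1.73 s.

t ≈ 1.73 s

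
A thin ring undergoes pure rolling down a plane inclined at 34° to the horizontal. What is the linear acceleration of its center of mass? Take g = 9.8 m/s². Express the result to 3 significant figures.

a ≈ 2.74 m/s²

For this body I = MR², i.e. k = I/(MR²) = 1.
Along the incline Mg sinθ − f = Ma, and torque about the center fR = Iα = kMR²(a/R) gives f = kMa.
Eliminating f: Mg sinθ = (1+k)Ma, so a = g sinθ/(1+k) = 9.8 × sin34° / 2 ≈ 2.74 m/s².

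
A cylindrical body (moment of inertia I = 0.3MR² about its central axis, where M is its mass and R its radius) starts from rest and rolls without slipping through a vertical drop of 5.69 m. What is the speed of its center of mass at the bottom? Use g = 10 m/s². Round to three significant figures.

v ≈ 9.36 m/s

With I = 0.3MR², the ratio k = I/(MR²) is 0.3.
Rolling without slipping gives ω = v/R, so the total kinetic energy is ½Mv² + ½Iω² = ½(1+k)Mv² = (13/20)Mv².
Setting Mgh = (13/20)Mv² gives v = √(2gh/(1+k)) = √(2·10·5.69/1.3) ≈ 9.36 m/s.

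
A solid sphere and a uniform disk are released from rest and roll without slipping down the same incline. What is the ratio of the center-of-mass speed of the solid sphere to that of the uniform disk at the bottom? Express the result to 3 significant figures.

v_ratio ≈ 1.04

Each satisfies Mgh = ½(1+k)Mv² with k = I/(MR²), so v ∝ 1/√(1+k).
For the solid sphere k = 0.4; for the uniform disk k = 0.5.
v₁/v₂ = √((1+k₂)/(1+k₁)) = √(1.5/1.4) ≈ 1.04.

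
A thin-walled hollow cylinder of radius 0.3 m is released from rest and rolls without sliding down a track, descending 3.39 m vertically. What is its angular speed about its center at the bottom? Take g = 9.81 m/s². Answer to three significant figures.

ω ≈ 19.2 rad/s

With I = MR², the ratio k = I/(MR²) is 1.
Pure rolling means v = ωR; then KE = ½Mv² + ½I(v/R)² = ½(1+k)Mv² = Mv².
Energy conservation Mgh = ½(1+k)Mv² gives v = √(2gh/(1+k)) = √(2 × 9.81 × 3.39 / 2) = 5.767 m/s.
Then ω = v/R = 5.767 / 0.3 ≈ 19.2 rad/s.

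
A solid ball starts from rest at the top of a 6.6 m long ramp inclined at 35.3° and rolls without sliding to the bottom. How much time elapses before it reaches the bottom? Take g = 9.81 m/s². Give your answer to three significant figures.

The moment of inertia is (2/5)MR², giving k ≡ I/(MR²) = 0.4.
Translational: Mg sinθ − f = Ma. Rotational about the CM: fR = Iα = kMRa, so f = kMa.
Hence a = g sinθ/(1+k) = 9.81×sin35.3°/1.4 = 4.049 m/s².
With constant a from rest, t = √(2L/a) = √(2·6.6/4.049) ≈ 1.81 s.

t ≈ 1.81 s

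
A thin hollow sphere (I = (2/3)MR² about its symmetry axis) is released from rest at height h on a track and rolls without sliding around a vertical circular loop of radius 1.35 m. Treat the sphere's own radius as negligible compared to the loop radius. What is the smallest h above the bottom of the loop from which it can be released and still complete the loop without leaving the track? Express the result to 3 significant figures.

With I = (2/3)MR², the ratio k = I/(MR²) is 2/3.
At the top, contact is just lost when gravity alone supplies the centripetal force: Mg = Mv_top²/r, i.e. v_top² = gr.
With ω = v/R, the kinetic energy at speed v is ½(1+k)Mv² = (5/6)Mv².
Energy conservation from release (height h) to the top (height 2r): Mgh = Mg(2r) + (5/6)M·gr.
Thus h_min = 2r + (1+k)r/2 = r(2 + 1.667/2) = 1.35 × 2.833 ≈ 3.83 m.

h_min ≈ 3.83 m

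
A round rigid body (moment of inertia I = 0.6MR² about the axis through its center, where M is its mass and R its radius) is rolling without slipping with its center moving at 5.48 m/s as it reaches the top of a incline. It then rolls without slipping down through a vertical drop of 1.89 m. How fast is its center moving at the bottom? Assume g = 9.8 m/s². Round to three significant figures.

v ≈ 7.29 m/s

Here I = 0.6MR², so the shape factor k = I/(MR²) = 0.6.
Since it rolls without slipping, ω = v/R and KE = ½Mv² + ½Iω² = ½(1+k)Mv² = (4/5)Mv².
Conserving energy between top and bottom: (4/5)Mv² = (4/5)Mv₀² + Mgh, hence v² = v₀² + 2gh/(1+k).
v = √(5.48² + 2×9.8×1.89/1.6) = √53.18 ≈ 7.29 m/s.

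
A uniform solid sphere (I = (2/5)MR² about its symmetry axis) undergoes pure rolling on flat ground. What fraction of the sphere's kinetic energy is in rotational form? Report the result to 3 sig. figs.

fraction ≈ 0.286

The moment of inertia is (2/5)MR², giving k ≡ I/(MR²) = 0.4.
Since ω = v/R, the translational part is ½Mv² and the rotational part is ½I(v/R)² = ½kMv²; the total is ½(1+k)Mv².
The rotational fraction is therefore k/(1+k) = 0.4/1.4 ≈ 0.286.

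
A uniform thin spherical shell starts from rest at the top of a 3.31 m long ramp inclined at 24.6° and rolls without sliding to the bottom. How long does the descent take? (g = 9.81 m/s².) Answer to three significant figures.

For this body I = (2/3)MR², i.e. k = I/(MR²) = 2/3.
Along the incline Mg sinθ − f = Ma, and torque about the center fR = Iα = kMR²(a/R) gives f = kMa.
Hence a = g sinθ/(1+k) = 9.81×sin24.6°/1.667 = 2.45 m/s².
Starting from rest, L = ½at², so t = √(2L/a) = √(2×3.31/2.45) ≈ 1.64 s.

t ≈ 1.64 s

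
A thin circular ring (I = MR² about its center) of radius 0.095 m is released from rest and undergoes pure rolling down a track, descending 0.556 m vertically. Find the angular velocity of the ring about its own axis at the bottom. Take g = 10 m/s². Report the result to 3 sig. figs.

For this body I = MR², i.e. k = I/(MR²) = 1.
The rolling condition ω = v/R makes the rotational term ½I(v/R)² = ½kMv², so KE_total = ½(1+k)Mv² = Mv².
Energy conservation Mgh = ½(1+k)Mv² gives v = √(2gh/(1+k)) = √(2 × 10 × 0.556 / 2) = 2.358 m/s.
Then ω = v/R = 2.358 / 0.095 ≈ 24.8 rad/s.

ω ≈ 24.8 rad/s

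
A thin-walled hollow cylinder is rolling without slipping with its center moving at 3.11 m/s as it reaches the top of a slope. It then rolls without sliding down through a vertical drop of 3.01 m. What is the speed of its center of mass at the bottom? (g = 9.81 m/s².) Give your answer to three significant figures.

With I = MR², the ratio k = I/(MR²) is 1.
Since it rolls without slipping, ω = v/R and KE = ½Mv² + ½Iω² = ½(1+k)Mv² = Mv².
Conserving energy between top and bottom: Mv² = Mv₀² + Mgh, hence v² = v₀² + 2gh/(1+k).
v = √(3.11² + 2×9.81×3.01/2) = √39.2 ≈ 6.26 m/s.

v ≈ 6.26 m/s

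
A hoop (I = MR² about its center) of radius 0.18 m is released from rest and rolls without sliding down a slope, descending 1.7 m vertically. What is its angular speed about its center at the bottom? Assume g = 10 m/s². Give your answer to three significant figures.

ω ≈ 22.9 rad/s

With I = MR², the ratio k = I/(MR²) is 1.
Rolling without slipping gives ω = v/R, so the total kinetic energy is ½Mv² + ½Iω² = ½(1+k)Mv² = Mv².
Energy conservation Mgh = ½(1+k)Mv² gives v = √(2gh/(1+k)) = √(2 × 10 × 1.7 / 2) = 4.123 m/s.
The angular speed follows from ω = v/R = 4.123/0.18 ≈ 22.9 rad/s.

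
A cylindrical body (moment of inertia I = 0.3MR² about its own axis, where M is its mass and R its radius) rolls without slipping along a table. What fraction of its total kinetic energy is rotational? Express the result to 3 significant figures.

fraction ≈ 0.231

Here I = 0.3MR², so the shape factor k = I/(MR²) = 0.3.
With ω = v/R, KE_trans = ½Mv² and KE_rot = ½Iω² = ½kMv², so KE_total = ½(1+k)Mv².
The rotational fraction is therefore k/(1+k) = 0.3/1.3 ≈ 0.231.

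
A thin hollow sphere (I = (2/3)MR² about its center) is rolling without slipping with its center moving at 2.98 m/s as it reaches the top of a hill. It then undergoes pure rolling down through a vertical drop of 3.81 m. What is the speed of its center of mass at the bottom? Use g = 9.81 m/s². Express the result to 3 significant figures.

v ≈ 7.33 m/s

For this body I = (2/3)MR², i.e. k = I/(MR²) = 2/3.
Since it rolls without slipping, ω = v/R and KE = ½Mv² + ½Iω² = ½(1+k)Mv² = (5/6)Mv².
Energy conservation: (5/6)Mv₀² + Mgh = (5/6)Mv², so v² = v₀² + 2gh/(1+k).
v = √(2.98² + 2×9.81×3.81/1.667) = √53.73 ≈ 7.33 m/s.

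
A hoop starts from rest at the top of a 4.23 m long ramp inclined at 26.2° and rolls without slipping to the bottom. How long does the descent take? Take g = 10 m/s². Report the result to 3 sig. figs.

With I = MR², the ratio k = I/(MR²) is 1.
Along the incline Mg sinθ − f = Ma, and torque about the center fR = Iα = kMR²(a/R) gives f = kMa.
Hence a = g sinθ/(1+k) = 10×sin26.2°/2 = 2.208 m/s².
With constant a from rest, t = √(2L/a) = √(2·4.23/2.208) ≈ 1.96 s.

t ≈ 1.96 s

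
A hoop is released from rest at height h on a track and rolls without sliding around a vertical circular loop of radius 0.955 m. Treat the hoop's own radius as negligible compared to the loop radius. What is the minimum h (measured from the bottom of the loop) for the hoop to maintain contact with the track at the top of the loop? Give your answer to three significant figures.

h_min ≈ 2.87 m

For this body I = MR², i.e. k = I/(MR²) = 1.
At the top, contact is just lost when gravity alone supplies the centripetal force: Mg = Mv_top²/r, i.e. v_top² = gr.
With ω = v/R, the kinetic energy at speed v is ½(1+k)Mv² = Mv².
Energy conservation from release (height h) to the top (height 2r): Mgh = Mg(2r) + M·gr.
Thus h_min = 2r + (1+k)r/2 = r(2 + 2/2) = 0.955 × 3 ≈ 2.87 m.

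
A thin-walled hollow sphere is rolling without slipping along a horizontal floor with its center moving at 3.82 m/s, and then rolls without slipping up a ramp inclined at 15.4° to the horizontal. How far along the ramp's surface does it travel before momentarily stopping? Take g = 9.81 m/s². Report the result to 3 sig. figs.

For this body I = (2/3)MR², i.e. k = I/(MR²) = 2/3.
Rolling without slipping gives ω = v/R, so the total kinetic energy is ½Mv² + ½Iω² = ½(1+k)Mv² = (5/6)Mv².
Setting this equal to Mgh gives the vertical rise h = (1+k)v₀²/(2g) = 1.667×3.82²/(2×9.81) = 1.24 m.
The distance along the slope is d = h/sinθ = 1.24/sin15.4° ≈ 4.67 m.

d ≈ 4.67 m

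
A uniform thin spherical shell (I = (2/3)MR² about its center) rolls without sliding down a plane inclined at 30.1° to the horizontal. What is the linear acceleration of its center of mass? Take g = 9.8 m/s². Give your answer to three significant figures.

Here I = (2/3)MR², so the shape factor k = I/(MR²) = 2/3.
Translational: Mg sinθ − f = Ma. Rotational about the CM: fR = Iα = kMRa, so f = kMa.
Eliminating f: Mg sinθ = (1+k)Ma, so a = g sinθ/(1+k) = 9.8 × sin30.1° / 1.667 ≈ 2.95 m/s².

a ≈ 2.95 m/s²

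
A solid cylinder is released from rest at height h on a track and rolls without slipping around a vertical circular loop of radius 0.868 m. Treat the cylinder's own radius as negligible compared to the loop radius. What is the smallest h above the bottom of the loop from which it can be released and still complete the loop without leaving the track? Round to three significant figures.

h_min ≈ 2.39 m

Here I = (1/2)MR², so the shape factor k = I/(MR²) = 0.5.
At the top, contact is just lost when gravity alone supplies the centripetal force: Mg = Mv_top²/r, i.e. v_top² = gr.
With ω = v/R, the kinetic energy at speed v is ½(1+k)Mv² = (3/4)Mv².
Energy conservation from release (height h) to the top (height 2r): Mgh = Mg(2r) + (3/4)M·gr.
Thus h_min = 2r + (1+k)r/2 = r(2 + 1.5/2) = 0.868 × 2.75 ≈ 2.39 m.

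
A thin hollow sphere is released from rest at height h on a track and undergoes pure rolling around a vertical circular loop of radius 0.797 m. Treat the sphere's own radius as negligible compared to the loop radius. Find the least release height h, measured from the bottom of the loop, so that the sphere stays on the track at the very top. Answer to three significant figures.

h_min ≈ 2.26 m

With I = (2/3)MR², the ratio k = I/(MR²) is 2/3.
At the top of the loop, the minimum-contact condition is Mg = Mv_top²/r, so v_top² = gr.
With ω = v/R, the kinetic energy at speed v is ½(1+k)Mv² = (5/6)Mv².
Energy conservation from release (height h) to the top (height 2r): Mgh = Mg(2r) + (5/6)M·gr.
Thus h_min = 2r + (1+k)r/2 = r(2 + 1.667/2) = 0.797 × 2.833 ≈ 2.26 m.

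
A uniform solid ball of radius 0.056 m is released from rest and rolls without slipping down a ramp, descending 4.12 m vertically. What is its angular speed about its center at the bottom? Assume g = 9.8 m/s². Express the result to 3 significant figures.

ω ≈ 136 rad/s

With I = (2/5)MR², the ratio k = I/(MR²) is 0.4.
Rolling without slipping gives ω = v/R, so the total kinetic energy is ½Mv² + ½Iω² = ½(1+k)Mv² = (7/10)Mv².
Energy conservation Mgh = ½(1+k)Mv² gives v = √(2gh/(1+k)) = √(2 × 9.8 × 4.12 / 1.4) = 7.595 m/s.
The angular speed follows from ω = v/R = 7.595/0.056 ≈ 136 rad/s.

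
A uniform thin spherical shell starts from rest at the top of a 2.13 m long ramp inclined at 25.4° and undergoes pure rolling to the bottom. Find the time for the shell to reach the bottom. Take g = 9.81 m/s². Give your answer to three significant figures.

t ≈ 1.30 s

With I = (2/3)MR², the ratio k = I/(MR²) is 2/3.
Translational: Mg sinθ − f = Ma. Rotational about the CM: fR = Iα = kMRa, so f = kMa.
Hence a = g sinθ/(1+k) = 9.81×sin25.4°/1.667 = 2.525 m/s².
With constant a from rest, t = √(2L/a) = √(2·2.13/2.525) ≈ 1.30 s.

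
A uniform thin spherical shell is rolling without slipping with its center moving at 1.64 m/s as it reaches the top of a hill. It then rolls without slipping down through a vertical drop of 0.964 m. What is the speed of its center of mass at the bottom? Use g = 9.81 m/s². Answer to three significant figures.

v ≈ 3.75 m/s

The moment of inertia is (2/3)MR², giving k ≡ I/(MR²) = 2/3.
The rolling condition ω = v/R makes the rotational term ½I(v/R)² = ½kMv², so KE_total = ½(1+k)Mv² = (5/6)Mv².
Conserving energy between top and bottom: (5/6)Mv² = (5/6)Mv₀² + Mgh, hence v² = v₀² + 2gh/(1+k).
v = √(1.64² + 2×9.81×0.964/1.667) = √14.04 ≈ 3.75 m/s.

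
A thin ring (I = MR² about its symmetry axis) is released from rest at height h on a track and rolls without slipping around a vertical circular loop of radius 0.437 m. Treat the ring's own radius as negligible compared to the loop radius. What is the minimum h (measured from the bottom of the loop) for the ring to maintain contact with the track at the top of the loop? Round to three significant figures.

h_min ≈ 1.31 m

For this body I = MR², i.e. k = I/(MR²) = 1.
At the top, contact is just lost when gravity alone supplies the centripetal force: Mg = Mv_top²/r, i.e. v_top² = gr.
With ω = v/R, the kinetic energy at speed v is ½(1+k)Mv² = Mv².
Energy conservation from release (height h) to the top (height 2r): Mgh = Mg(2r) + M·gr.
Thus h_min = 2r + (1+k)r/2 = r(2 + 2/2) = 0.437 × 3 ≈ 1.31 m.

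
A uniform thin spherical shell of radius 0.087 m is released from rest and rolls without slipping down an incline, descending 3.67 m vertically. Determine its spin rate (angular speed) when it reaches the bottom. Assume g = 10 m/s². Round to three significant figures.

Here I = (2/3)MR², so the shape factor k = I/(MR²) = 2/3.
Since it rolls without slipping, ω = v/R and KE = ½Mv² + ½Iω² = ½(1+k)Mv² = (5/6)Mv².
Energy conservation Mgh = ½(1+k)Mv² gives v = √(2gh/(1+k)) = √(2 × 10 × 3.67 / 1.667) = 6.636 m/s.
Then ω = v/R = 6.636 / 0.087 ≈ 76.3 rad/s.

ω ≈ 76.3 rad/s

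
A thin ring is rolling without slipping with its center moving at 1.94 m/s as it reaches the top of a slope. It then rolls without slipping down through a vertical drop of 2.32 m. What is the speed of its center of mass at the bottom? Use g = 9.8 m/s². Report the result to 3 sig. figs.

v ≈ 5.15 m/s

Here I = MR², so the shape factor k = I/(MR²) = 1.
The rolling condition ω = v/R makes the rotational term ½I(v/R)² = ½kMv², so KE_total = ½(1+k)Mv² = Mv².
Conserving energy between top and bottom: Mv² = Mv₀² + Mgh, hence v² = v₀² + 2gh/(1+k).
v = √(1.94² + 2×9.8×2.32/2) = √26.5 ≈ 5.15 m/s.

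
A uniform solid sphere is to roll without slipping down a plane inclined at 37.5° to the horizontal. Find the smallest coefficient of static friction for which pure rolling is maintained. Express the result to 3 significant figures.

μ_min ≈ 0.219

With I = (2/5)MR², the ratio k = I/(MR²) is 0.4.
Translational: Mg sinθ − f = Ma. Rotational about the CM: fR = Iα = kMRa, so f = kMa.
These give a = g sinθ/(1+k) and the required friction f = kMg sinθ/(1+k).
With N = Mg cosθ, the no-slip condition f ≤ μN gives μ_min = f/N = k tanθ/(1+k).
μ_min = 0.4 × tan37.5° / 1.4 ≈ 0.219.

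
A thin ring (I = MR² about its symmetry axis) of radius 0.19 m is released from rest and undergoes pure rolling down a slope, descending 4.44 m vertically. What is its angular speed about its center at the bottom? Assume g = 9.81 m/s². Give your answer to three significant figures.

The moment of inertia is MR², giving k ≡ I/(MR²) = 1.
Pure rolling means v = ωR; then KE = ½Mv² + ½I(v/R)² = ½(1+k)Mv² = Mv².
Energy conservation Mgh = ½(1+k)Mv² gives v = √(2gh/(1+k)) = √(2 × 9.81 × 4.44 / 2) = 6.6 m/s.
Then ω = v/R = 6.6 / 0.19 ≈ 34.7 rad/s.

ω ≈ 34.7 rad/s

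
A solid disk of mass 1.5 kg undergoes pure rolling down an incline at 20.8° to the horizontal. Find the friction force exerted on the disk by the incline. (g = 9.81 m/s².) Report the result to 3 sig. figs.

f ≈ 1.74 N

For this body I = (1/2)MR², i.e. k = I/(MR²) = 0.5.
Along the incline Mg sinθ − f = Ma, and torque about the center fR = Iα = kMR²(a/R) gives f = kMa.
Combining, a = g sinθ/(1+k) and f = kMa = kMg sinθ/(1+k).
f = 0.5 × 1.5 × 9.81 × sin20.8° / 1.5 ≈ 1.74 N.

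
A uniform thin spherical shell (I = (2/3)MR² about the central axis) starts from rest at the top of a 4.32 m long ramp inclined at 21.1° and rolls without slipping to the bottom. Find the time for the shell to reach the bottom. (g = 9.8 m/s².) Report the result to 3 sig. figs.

With I = (2/3)MR², the ratio k = I/(MR²) is 2/3.
Newton's second law down the slope: Mg sinθ − f = Ma. The torque equation fR = Iα (with α = a/R) gives f = kMa.
Hence a = g sinθ/(1+k) = 9.8×sin21.1°/1.667 = 2.117 m/s².
With constant a from rest, t = √(2L/a) = √(2·4.32/2.117) ≈ 2.02 s.

t ≈ 2.02 s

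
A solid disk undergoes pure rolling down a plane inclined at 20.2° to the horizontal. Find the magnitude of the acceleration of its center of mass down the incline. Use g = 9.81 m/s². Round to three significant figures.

a ≈ 2.26 m/s²

Here I = (1/2)MR², so the shape factor k = I/(MR²) = 0.5.
Translational: Mg sinθ − f = Ma. Rotational about the CM: fR = Iα = kMRa, so f = kMa.
Eliminating f: Mg sinθ = (1+k)Ma, so a = g sinθ/(1+k) = 9.81 × sin20.2° / 1.5 ≈ 2.26 m/s².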